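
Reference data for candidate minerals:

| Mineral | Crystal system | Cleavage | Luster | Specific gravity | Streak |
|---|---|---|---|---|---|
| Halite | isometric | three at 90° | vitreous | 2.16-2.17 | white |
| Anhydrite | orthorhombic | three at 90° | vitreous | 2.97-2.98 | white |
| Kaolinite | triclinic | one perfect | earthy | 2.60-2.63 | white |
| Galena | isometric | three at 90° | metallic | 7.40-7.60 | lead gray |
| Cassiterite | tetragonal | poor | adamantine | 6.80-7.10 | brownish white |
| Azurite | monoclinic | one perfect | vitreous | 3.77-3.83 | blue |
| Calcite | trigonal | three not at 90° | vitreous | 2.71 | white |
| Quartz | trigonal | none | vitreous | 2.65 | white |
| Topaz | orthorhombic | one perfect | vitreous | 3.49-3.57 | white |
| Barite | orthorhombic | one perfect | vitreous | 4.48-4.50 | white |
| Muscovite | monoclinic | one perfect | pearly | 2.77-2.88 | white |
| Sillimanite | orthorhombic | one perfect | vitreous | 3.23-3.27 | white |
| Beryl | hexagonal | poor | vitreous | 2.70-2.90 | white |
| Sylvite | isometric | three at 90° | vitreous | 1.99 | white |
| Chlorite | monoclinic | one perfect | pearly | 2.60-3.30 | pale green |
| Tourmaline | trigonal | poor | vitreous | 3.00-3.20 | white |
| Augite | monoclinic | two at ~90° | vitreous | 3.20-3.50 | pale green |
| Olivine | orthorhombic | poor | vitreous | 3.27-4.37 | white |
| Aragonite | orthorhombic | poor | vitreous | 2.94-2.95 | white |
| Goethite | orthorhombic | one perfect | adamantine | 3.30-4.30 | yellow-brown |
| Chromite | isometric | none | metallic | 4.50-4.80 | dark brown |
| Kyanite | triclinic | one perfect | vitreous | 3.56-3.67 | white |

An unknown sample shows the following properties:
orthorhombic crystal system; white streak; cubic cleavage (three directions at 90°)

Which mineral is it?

Anhydrite

Orthorhombic crystal system: only Anhydrite, Topaz, Barite, Sillimanite, Olivine, Aragonite, Goethite remain.
White streak eliminates Goethite.
Cubic cleavage (three directions at 90°): narrows the field to Anhydrite.
Only Anhydrite satisfies all observations.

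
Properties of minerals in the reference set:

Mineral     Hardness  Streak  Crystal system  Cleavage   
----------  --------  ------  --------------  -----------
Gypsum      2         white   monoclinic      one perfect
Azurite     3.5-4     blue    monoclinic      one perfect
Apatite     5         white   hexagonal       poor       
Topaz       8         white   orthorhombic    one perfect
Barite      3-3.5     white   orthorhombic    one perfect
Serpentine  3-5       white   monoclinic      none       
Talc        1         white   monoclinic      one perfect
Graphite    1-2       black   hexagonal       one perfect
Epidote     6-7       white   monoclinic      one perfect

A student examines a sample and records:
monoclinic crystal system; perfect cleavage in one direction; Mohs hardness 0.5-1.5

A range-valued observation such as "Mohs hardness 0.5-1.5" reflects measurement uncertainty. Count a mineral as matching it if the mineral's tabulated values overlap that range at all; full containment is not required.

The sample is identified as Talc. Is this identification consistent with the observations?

Consistent

Monoclinic crystal system — is consistent with Talc (monoclinic system).
Perfect cleavage in one direction — is consistent with Talc (cleavage one perfect).
Mohs hardness 0.5-1.5 — is consistent with Talc (hardness 1).
Every observed property is compatible with the reference values for Talc.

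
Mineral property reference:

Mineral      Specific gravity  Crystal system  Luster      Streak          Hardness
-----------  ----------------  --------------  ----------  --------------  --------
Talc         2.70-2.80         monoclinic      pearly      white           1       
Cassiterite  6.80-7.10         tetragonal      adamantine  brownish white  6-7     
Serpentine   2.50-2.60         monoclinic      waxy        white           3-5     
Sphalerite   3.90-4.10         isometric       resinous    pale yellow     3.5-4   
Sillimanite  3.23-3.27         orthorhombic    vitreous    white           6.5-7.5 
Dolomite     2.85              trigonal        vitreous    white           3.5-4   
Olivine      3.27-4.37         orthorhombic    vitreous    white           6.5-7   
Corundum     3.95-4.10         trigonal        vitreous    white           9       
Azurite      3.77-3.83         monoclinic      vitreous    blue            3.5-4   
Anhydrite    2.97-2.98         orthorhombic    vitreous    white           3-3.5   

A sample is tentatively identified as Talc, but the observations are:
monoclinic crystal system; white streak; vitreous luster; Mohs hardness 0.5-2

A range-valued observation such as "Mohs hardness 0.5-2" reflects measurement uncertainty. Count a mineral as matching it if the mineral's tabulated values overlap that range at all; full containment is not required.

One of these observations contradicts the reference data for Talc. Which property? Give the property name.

luster

Monoclinic crystal system: Talc has monoclinic system — consistent.
White streak: Talc has white streak — consistent.
Vitreous luster: Talc has pearly luster — does not match.
Mohs hardness 0.5-2: Talc has hardness 1 — consistent.
Only the luster is inconsistent.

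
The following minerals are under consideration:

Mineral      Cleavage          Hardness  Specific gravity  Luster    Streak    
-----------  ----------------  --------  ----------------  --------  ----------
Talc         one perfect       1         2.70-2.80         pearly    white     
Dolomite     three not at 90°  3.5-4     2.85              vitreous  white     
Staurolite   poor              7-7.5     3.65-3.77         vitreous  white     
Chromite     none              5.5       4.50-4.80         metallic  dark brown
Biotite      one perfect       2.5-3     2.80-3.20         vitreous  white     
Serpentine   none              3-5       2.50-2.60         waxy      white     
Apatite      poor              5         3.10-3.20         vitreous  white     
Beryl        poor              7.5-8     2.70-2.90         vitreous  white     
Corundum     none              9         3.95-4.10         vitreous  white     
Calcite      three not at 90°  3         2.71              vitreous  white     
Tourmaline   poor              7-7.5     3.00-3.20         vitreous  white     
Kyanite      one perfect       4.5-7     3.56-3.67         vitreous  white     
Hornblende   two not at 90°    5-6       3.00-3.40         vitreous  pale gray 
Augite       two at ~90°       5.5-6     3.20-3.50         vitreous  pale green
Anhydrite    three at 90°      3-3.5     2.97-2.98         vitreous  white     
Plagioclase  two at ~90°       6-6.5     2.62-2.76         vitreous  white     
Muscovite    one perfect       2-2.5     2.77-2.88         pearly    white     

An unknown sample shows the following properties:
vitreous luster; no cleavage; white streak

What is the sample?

Vitreous luster is inconsistent with Talc, Chromite, Serpentine, Muscovite.
No cleavage — only Corundum remains.
White streak — every remaining candidate is consistent.
Corundum is the sole remaining match.

Corundum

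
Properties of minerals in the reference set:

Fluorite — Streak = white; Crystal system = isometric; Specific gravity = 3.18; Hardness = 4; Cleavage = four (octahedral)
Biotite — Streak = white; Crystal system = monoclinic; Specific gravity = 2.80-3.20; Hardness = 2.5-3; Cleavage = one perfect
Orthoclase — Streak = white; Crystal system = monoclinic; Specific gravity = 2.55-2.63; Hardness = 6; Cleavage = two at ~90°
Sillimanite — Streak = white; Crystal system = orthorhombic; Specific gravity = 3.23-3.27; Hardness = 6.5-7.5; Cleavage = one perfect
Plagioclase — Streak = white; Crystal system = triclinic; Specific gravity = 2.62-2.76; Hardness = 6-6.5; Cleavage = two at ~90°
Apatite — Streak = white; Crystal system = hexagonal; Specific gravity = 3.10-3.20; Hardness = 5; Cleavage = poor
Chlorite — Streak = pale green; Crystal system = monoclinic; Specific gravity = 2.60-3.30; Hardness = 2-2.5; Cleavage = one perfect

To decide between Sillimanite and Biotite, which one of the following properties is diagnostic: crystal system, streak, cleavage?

Crystal system: Sillimanite orthorhombic, Biotite monoclinic — different.
Streak: both white — identical.
Cleavage: both one perfect — identical.
Of the listed properties, crystal system is the one that separates them.

crystal system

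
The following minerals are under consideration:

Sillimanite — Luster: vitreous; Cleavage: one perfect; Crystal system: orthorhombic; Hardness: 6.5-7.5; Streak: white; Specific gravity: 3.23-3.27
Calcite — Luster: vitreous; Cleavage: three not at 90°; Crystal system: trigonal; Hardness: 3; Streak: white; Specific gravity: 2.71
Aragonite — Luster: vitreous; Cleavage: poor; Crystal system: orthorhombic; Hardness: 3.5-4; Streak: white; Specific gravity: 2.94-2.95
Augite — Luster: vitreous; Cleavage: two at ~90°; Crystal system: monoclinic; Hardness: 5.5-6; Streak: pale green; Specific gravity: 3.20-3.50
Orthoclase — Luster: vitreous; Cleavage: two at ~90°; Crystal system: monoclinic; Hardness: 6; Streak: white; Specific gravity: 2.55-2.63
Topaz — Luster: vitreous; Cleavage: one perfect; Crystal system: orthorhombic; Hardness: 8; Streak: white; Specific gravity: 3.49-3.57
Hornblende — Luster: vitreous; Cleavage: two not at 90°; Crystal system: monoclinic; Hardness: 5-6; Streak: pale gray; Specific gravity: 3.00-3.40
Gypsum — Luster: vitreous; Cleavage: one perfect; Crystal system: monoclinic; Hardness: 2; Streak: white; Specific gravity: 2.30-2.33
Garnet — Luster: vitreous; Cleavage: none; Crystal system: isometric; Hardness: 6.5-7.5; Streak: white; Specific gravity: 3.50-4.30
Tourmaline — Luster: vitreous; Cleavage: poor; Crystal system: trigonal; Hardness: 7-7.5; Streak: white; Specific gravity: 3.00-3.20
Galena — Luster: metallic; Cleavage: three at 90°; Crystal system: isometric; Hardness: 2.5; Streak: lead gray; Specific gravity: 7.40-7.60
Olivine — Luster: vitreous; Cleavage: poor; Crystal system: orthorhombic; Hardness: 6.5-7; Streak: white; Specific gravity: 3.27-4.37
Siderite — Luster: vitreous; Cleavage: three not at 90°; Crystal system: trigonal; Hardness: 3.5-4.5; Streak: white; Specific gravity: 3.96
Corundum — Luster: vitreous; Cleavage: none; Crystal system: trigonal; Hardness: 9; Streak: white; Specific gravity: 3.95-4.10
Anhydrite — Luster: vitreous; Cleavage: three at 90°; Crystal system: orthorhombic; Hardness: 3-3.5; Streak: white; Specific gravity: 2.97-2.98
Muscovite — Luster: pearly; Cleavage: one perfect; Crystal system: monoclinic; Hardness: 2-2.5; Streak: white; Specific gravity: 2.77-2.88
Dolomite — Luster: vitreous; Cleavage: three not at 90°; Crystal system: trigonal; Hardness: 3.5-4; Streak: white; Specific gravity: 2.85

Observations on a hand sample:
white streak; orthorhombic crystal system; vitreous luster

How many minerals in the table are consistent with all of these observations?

White streak excludes Augite, Hornblende, Galena.
Orthorhombic crystal system — leaves Sillimanite, Aragonite, Topaz, Olivine, Anhydrite.
Vitreous luster — no further eliminations.
The minerals that satisfy all observations are Anhydrite, Aragonite, Olivine, Sillimanite, Topaz.
That is 5 minerals.

5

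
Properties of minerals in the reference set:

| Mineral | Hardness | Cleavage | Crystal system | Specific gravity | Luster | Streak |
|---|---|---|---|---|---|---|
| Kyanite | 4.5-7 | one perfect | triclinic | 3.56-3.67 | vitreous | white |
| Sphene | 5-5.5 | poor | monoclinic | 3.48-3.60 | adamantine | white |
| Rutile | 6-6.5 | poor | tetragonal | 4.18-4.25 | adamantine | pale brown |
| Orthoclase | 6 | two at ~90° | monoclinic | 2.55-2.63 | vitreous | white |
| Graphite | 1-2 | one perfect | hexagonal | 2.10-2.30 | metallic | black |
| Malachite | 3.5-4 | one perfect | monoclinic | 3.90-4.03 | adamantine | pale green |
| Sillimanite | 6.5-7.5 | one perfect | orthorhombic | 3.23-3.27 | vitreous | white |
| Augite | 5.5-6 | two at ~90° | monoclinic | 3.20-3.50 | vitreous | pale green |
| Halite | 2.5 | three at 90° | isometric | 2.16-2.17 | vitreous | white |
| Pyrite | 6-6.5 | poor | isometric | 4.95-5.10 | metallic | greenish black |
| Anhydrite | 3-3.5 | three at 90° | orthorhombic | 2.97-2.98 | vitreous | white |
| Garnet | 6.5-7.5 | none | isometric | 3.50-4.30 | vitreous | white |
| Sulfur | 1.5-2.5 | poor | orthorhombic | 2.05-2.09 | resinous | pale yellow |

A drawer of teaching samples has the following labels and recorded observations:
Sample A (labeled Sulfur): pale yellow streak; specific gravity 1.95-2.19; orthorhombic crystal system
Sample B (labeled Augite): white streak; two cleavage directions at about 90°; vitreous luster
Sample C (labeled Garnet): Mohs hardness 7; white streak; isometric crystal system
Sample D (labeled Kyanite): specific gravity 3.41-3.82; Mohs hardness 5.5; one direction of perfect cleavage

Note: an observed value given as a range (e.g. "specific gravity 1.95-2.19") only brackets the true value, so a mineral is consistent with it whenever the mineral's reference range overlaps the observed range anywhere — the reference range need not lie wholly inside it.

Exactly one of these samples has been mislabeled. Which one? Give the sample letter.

B

Sample A: observations are consistent with Sulfur.
Sample B: Augite has pale green streak, but the record shows white streak — this label is wrong.
Sample C: observations are consistent with Garnet.
Sample D: observations are consistent with Kyanite.
The mislabeled specimen is B.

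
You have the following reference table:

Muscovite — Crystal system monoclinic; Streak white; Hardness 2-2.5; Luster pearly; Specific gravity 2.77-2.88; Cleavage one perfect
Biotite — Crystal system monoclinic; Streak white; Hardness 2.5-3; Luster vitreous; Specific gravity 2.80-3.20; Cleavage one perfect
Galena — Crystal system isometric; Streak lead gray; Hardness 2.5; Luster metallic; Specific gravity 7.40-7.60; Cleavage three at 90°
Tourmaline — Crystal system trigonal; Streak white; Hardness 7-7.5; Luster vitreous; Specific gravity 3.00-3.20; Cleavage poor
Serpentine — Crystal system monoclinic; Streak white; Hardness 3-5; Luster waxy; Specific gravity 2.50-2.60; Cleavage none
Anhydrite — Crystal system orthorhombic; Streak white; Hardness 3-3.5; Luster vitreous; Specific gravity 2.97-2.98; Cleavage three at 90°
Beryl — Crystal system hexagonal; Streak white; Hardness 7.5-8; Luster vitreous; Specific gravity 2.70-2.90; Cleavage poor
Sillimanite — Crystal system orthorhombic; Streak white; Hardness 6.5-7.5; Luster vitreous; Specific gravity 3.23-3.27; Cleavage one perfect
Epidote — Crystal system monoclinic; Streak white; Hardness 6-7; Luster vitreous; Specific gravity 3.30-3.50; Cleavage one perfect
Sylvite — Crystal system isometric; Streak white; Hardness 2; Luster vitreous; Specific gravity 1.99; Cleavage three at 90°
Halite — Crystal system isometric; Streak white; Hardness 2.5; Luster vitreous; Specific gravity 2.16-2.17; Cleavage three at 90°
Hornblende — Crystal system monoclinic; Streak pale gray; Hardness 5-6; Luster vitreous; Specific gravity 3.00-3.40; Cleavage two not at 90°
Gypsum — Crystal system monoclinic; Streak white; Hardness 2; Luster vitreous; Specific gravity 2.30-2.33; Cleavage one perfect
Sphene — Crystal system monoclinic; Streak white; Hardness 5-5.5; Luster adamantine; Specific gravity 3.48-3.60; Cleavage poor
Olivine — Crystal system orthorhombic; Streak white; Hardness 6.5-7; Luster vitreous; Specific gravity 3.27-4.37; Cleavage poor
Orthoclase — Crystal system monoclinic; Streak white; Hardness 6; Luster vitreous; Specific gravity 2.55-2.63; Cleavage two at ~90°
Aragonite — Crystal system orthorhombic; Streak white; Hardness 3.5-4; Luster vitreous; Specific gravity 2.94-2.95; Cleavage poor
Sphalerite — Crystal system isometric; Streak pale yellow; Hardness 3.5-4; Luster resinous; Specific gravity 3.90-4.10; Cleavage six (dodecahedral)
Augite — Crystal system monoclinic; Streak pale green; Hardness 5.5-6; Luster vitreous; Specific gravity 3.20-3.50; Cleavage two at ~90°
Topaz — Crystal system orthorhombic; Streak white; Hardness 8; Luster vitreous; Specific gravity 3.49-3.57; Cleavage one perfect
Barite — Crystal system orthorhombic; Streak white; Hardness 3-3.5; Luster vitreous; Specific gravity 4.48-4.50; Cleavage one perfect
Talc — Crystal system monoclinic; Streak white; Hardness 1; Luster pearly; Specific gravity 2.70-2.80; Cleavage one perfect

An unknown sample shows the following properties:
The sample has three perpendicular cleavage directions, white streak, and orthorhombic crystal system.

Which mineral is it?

Three perpendicular cleavage directions — leaves Galena, Anhydrite, Sylvite, Halite.
White streak excludes Galena.
Orthorhombic crystal system — leaves Anhydrite.
Anhydrite is the sole remaining match.

Anhydrite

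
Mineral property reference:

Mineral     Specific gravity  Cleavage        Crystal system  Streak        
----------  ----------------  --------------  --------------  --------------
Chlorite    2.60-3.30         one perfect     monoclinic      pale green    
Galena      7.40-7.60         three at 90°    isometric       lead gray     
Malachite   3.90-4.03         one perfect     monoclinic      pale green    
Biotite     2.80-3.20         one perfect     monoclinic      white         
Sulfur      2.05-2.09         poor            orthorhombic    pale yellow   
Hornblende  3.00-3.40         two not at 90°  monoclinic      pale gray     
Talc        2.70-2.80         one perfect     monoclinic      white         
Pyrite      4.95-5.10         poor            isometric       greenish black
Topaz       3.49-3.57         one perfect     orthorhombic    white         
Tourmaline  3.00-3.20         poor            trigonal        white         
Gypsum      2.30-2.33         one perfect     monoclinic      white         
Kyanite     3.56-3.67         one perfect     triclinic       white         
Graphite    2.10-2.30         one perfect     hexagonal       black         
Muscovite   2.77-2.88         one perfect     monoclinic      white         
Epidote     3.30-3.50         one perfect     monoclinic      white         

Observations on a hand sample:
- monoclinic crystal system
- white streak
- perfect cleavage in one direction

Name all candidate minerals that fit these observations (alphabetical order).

Monoclinic crystal system — only Chlorite, Malachite, Biotite, Hornblende, Talc, Gypsum, Muscovite, Epidote remain.
White streak excludes Chlorite, Malachite, Hornblende.
Perfect cleavage in one direction — every remaining candidate is consistent.
The minerals that satisfy all observations are Biotite, Epidote, Gypsum, Muscovite, Talc.

Biotite, Epidote, Gypsum, Muscovite, Talc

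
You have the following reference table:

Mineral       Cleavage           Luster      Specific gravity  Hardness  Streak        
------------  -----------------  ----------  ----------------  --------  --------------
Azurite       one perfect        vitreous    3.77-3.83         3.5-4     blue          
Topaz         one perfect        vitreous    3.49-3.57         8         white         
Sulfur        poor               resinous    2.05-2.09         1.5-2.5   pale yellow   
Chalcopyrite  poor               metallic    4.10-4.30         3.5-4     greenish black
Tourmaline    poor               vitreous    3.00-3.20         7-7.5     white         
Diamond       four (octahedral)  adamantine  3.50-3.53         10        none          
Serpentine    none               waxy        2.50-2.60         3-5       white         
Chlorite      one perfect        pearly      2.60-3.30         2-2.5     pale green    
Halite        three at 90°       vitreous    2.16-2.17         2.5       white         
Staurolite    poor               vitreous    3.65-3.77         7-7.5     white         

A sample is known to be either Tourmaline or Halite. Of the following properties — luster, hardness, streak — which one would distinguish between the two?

Luster: both vitreous — identical.
Hardness: Tourmaline 7-7.5, Halite 2.5 — these differ.
Streak: both white — identical.
Only hardness differs between Tourmaline and Halite among the listed tests.

hardness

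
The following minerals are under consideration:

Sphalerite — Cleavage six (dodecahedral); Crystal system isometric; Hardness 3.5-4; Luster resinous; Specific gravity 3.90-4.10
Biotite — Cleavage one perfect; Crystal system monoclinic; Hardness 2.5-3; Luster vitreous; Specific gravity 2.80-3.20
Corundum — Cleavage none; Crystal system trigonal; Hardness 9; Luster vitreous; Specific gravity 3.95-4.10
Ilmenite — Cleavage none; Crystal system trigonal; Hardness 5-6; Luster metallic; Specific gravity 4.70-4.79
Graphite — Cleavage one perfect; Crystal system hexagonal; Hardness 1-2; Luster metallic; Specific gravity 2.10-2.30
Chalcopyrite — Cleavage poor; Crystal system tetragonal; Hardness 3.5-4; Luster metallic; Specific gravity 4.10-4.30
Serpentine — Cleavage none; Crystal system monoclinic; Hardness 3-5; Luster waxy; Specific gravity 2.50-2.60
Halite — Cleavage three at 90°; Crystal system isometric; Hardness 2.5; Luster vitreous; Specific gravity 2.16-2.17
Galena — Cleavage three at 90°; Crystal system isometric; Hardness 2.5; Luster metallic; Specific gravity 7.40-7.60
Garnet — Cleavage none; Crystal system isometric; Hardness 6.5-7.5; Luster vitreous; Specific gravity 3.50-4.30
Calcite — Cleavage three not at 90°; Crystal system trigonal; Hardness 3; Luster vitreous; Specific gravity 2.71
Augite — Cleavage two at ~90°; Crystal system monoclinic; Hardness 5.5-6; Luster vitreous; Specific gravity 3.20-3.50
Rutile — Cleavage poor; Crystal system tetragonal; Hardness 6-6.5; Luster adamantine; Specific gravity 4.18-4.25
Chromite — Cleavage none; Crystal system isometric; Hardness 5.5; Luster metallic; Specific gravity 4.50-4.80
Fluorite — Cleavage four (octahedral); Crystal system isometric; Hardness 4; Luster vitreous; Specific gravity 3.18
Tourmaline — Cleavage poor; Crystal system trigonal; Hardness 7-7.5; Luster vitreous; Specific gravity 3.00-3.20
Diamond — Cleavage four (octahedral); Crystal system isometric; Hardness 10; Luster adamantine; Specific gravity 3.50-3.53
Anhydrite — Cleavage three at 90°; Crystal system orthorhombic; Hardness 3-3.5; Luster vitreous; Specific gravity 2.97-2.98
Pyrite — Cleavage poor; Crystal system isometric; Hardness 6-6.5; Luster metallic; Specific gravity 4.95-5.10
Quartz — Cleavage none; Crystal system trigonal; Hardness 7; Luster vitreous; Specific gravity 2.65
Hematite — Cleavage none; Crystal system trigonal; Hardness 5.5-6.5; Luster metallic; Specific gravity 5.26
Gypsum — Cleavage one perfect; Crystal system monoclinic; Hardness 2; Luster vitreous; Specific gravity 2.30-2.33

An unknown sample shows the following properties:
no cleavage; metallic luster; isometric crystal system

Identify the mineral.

No cleavage: leaves Corundum, Ilmenite, Serpentine, Garnet, Chromite, Quartz, Hematite.
Metallic luster: leaves Ilmenite, Chromite, Hematite.
Isometric crystal system: narrows the field to Chromite.
Chromite is the sole remaining match.

Chromite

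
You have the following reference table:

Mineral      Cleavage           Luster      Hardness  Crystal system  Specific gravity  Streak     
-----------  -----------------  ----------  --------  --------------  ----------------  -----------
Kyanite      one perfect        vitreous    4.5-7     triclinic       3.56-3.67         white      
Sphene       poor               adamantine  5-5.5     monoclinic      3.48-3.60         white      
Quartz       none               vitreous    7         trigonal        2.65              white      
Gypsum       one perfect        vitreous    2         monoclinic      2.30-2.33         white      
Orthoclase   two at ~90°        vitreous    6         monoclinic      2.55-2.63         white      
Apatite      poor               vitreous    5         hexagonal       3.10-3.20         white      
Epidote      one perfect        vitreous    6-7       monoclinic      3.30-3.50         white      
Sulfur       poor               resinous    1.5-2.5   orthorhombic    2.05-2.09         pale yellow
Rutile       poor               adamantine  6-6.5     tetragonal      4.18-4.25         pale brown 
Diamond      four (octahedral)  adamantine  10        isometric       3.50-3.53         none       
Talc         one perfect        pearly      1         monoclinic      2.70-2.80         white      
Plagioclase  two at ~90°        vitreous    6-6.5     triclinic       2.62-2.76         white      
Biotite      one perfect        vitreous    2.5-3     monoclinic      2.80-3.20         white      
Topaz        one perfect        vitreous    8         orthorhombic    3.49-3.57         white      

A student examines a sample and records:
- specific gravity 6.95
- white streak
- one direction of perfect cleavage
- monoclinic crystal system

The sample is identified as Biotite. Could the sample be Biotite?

Specific gravity 6.95 — Biotite has SG 2.80-3.20; which does not match.
White streak — fits Biotite (white streak).
One direction of perfect cleavage — fits Biotite (cleavage one perfect).
Monoclinic crystal system — fits Biotite (monoclinic system).
Biotite is excluded by the specific gravity.

No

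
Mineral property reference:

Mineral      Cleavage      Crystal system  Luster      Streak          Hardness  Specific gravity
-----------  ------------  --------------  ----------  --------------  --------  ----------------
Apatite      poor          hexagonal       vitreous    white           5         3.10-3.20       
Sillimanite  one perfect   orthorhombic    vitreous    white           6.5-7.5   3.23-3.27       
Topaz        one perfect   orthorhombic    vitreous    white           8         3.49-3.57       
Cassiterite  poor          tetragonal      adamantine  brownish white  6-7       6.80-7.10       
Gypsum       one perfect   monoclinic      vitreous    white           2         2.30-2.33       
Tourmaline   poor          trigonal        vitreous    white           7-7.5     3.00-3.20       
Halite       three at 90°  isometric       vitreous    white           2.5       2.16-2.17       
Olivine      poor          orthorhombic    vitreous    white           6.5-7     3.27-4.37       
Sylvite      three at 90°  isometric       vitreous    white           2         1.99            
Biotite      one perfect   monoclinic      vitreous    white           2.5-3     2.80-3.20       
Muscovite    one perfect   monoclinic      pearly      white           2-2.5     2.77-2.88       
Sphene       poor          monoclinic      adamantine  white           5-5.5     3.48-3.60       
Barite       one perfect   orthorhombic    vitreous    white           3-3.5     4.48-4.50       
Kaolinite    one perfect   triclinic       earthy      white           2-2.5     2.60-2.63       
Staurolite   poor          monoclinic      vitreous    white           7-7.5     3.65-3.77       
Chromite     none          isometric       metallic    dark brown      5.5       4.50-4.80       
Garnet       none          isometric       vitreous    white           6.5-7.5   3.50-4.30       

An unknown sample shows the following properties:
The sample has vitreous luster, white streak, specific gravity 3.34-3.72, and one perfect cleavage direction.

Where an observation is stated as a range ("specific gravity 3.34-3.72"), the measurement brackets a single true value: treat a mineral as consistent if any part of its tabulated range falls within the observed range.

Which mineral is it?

Vitreous luster excludes Cassiterite, Muscovite, Sphene, Kaolinite, Chromite.
White streak — consistent with all remaining minerals.
Specific gravity 3.34-3.72 — Topaz, Olivine, Staurolite, Garnet remain.
One perfect cleavage direction — leaves Topaz.
Only Topaz satisfies all observations.

Topaz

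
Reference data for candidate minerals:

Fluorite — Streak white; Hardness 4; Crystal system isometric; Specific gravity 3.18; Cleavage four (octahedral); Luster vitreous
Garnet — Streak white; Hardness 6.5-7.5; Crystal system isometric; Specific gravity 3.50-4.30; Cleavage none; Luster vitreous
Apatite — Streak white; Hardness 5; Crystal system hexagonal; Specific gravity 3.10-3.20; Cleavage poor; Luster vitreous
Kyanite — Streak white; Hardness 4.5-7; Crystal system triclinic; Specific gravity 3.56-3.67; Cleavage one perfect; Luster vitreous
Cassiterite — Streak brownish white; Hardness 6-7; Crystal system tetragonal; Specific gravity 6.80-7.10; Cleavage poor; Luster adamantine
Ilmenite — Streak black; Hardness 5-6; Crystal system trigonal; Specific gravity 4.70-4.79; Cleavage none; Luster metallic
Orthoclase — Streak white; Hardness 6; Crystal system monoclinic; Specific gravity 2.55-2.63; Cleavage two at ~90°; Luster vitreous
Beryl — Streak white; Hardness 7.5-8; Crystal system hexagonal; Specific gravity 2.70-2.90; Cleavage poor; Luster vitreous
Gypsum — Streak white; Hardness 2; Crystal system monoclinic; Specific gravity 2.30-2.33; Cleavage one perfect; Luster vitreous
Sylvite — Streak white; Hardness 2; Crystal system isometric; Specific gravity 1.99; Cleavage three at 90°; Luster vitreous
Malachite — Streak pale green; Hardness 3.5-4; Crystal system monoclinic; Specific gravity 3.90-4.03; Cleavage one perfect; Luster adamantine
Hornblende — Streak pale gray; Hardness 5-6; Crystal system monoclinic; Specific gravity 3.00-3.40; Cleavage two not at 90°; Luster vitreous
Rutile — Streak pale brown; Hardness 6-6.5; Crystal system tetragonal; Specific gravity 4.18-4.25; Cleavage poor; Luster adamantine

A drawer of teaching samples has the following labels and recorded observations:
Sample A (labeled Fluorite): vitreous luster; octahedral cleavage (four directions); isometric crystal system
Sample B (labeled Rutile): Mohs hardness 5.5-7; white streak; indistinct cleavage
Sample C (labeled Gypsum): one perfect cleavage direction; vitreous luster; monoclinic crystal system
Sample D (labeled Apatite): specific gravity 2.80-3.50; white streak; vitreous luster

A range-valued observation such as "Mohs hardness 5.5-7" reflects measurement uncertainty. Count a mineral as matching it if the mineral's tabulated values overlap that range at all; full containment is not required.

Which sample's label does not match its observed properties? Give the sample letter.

Sample A: all recorded properties match Fluorite.
Sample B: Rutile has pale brown streak, but the record shows white streak — this label is wrong.
Sample C: all recorded properties match Gypsum.
Sample D: all recorded properties match Apatite.
Sample B is the mislabeled one.

B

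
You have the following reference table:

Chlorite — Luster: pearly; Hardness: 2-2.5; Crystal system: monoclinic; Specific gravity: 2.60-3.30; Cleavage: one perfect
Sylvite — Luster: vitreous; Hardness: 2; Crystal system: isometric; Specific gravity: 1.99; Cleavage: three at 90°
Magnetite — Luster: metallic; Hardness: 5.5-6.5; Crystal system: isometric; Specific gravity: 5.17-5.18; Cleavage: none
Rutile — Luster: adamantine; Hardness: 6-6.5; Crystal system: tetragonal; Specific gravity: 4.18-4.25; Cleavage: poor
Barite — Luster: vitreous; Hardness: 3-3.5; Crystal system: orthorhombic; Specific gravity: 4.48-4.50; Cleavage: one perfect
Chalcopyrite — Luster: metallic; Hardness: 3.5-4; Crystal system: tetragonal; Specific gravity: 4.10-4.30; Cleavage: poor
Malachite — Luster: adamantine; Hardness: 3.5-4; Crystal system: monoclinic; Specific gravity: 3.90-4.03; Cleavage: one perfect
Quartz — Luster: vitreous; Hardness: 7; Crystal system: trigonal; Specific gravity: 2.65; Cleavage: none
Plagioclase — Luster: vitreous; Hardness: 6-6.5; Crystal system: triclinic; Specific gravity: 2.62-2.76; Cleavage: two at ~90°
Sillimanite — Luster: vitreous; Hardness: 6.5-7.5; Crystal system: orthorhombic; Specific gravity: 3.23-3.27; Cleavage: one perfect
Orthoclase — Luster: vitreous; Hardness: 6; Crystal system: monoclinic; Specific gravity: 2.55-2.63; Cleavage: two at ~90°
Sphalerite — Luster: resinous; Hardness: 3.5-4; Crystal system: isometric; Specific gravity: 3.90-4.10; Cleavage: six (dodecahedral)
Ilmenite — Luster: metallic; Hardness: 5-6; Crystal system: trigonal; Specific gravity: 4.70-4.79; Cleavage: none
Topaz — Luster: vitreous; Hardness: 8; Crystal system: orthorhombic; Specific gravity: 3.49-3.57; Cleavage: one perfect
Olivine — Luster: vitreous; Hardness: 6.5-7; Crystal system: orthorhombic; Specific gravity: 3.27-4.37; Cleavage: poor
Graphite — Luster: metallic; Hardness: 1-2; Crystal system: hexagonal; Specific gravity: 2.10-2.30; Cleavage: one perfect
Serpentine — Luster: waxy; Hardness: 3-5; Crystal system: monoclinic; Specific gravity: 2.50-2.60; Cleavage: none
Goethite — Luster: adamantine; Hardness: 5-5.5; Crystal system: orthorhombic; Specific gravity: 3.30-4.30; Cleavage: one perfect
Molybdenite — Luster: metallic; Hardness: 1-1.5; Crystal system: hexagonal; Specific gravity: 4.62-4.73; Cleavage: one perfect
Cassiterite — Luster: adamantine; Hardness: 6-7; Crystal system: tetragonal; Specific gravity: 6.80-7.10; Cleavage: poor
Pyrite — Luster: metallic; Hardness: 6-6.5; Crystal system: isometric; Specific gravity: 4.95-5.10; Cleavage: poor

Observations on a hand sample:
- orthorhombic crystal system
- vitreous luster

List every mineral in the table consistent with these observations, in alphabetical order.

Barite, Olivine, Sillimanite, Topaz

Orthorhombic crystal system — leaves Barite, Sillimanite, Topaz, Olivine, Goethite.
Vitreous luster rules out Goethite.
Consistent with every observation: Barite, Olivine, Sillimanite, Topaz.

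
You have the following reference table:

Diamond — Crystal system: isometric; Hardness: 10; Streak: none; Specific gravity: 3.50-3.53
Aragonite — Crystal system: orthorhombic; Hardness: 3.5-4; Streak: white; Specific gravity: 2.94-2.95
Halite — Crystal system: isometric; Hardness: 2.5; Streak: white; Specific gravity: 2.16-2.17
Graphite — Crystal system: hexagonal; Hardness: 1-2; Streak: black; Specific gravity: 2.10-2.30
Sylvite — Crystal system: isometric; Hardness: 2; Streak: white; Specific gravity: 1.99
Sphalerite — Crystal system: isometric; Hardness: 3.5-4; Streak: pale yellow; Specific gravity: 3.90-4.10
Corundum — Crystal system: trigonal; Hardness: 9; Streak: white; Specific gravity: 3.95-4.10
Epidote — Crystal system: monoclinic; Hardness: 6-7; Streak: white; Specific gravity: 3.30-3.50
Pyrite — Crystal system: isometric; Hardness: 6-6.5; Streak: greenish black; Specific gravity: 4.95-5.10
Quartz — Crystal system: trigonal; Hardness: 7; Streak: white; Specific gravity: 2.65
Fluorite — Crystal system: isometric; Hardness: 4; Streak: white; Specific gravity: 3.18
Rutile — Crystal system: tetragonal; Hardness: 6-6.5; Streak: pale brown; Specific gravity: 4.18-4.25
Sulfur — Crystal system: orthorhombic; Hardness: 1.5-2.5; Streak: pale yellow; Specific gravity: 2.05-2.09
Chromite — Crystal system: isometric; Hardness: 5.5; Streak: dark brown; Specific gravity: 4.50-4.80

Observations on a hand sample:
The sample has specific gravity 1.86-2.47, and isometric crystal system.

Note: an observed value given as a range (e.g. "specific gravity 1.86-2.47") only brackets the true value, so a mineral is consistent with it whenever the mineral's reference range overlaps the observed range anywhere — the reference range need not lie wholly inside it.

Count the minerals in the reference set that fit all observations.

2

Specific gravity 1.86-2.47: narrows the field to Halite, Graphite, Sylvite, Sulfur.
Isometric crystal system excludes Graphite, Sulfur.
Consistent with every observation: Halite, Sylvite.
That is 2 minerals.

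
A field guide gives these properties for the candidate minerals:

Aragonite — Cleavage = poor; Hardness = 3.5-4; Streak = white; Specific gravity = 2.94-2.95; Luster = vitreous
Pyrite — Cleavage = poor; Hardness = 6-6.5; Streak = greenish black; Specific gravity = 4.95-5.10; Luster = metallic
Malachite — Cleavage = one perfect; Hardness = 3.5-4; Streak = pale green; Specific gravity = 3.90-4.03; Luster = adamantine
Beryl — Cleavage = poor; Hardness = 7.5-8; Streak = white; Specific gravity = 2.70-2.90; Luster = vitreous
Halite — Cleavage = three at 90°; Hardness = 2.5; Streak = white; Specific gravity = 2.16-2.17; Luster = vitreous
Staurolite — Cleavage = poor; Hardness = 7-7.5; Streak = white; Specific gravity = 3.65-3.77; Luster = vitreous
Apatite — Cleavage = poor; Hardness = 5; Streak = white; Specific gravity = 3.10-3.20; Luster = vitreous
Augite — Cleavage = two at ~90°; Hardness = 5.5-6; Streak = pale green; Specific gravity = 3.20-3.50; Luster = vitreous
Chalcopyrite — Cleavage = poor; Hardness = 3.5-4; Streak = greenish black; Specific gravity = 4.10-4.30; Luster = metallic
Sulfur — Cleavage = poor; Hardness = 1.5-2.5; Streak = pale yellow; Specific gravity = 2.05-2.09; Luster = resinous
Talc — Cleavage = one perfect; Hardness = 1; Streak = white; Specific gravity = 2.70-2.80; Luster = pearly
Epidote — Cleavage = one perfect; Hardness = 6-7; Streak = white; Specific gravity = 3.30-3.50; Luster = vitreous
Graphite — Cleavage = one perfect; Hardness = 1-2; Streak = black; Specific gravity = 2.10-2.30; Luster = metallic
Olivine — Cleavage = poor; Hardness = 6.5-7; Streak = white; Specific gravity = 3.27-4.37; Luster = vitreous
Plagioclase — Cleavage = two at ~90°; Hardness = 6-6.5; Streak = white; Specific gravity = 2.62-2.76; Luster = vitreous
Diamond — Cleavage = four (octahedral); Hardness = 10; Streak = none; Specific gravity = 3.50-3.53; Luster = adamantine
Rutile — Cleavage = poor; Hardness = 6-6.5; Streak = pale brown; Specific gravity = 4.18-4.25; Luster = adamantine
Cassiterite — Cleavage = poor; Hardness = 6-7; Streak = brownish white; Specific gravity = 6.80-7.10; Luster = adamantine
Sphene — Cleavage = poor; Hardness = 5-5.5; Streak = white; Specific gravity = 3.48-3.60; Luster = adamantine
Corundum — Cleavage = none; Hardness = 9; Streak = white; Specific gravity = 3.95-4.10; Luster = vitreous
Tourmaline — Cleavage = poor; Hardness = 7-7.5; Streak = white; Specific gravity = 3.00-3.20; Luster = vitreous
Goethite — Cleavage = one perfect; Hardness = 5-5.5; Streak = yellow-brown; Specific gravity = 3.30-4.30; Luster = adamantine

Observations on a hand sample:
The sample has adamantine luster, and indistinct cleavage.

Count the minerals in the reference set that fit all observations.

3

Adamantine luster — only Malachite, Diamond, Rutile, Cassiterite, Sphene, Goethite remain.
Indistinct cleavage is inconsistent with Malachite, Diamond, Goethite.
Consistent with every observation: Cassiterite, Rutile, Sphene.
That is 3 minerals.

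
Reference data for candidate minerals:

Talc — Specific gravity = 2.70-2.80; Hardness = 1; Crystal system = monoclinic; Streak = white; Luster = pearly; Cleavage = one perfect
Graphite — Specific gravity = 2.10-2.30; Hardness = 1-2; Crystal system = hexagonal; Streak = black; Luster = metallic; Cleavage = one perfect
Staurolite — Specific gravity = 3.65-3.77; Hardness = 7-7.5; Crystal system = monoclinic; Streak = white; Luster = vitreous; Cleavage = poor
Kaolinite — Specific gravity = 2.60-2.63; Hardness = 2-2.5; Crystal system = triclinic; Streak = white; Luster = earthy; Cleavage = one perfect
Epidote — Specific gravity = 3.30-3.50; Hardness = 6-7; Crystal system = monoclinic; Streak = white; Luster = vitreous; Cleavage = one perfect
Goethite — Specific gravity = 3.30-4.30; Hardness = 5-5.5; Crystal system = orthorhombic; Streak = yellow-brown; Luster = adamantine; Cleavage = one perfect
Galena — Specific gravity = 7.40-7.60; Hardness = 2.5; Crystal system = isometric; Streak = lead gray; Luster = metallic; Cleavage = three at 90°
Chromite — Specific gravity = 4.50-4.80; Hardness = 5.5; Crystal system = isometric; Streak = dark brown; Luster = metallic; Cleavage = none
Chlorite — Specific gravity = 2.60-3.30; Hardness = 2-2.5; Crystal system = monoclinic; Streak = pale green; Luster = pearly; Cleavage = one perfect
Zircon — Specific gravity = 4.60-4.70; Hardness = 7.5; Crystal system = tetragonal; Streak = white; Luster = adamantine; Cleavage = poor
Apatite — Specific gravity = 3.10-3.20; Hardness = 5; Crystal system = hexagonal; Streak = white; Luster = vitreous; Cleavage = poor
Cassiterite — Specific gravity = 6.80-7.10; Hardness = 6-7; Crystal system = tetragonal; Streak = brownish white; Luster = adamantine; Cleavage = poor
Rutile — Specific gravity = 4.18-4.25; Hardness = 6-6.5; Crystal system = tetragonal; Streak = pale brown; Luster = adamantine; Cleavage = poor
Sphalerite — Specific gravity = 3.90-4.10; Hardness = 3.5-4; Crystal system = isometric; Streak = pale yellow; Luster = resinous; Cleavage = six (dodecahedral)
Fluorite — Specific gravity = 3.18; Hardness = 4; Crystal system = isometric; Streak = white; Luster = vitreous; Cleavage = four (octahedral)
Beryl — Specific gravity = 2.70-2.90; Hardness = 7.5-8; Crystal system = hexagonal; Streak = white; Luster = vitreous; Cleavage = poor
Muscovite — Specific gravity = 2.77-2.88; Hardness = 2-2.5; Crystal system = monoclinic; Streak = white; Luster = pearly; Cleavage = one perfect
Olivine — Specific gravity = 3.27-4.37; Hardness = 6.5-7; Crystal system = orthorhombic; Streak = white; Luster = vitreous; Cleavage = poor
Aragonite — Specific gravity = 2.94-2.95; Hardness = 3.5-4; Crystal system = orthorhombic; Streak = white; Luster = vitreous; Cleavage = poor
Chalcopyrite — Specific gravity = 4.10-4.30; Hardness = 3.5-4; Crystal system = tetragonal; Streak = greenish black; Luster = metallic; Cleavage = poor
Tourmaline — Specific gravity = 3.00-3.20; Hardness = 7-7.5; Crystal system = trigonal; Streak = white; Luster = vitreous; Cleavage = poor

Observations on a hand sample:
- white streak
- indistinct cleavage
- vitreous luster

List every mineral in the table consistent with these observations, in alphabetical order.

Apatite, Aragonite, Beryl, Olivine, Staurolite, Tourmaline

White streak — leaves Talc, Staurolite, Kaolinite, Epidote, Zircon, Apatite, Fluorite, Beryl, Muscovite, Olivine, Aragonite, Tourmaline.
Indistinct cleavage rules out Talc, Kaolinite, Epidote, Fluorite, Muscovite.
Vitreous luster excludes Zircon.
The minerals that satisfy all observations are Apatite, Aragonite, Beryl, Olivine, Staurolite, Tourmaline.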